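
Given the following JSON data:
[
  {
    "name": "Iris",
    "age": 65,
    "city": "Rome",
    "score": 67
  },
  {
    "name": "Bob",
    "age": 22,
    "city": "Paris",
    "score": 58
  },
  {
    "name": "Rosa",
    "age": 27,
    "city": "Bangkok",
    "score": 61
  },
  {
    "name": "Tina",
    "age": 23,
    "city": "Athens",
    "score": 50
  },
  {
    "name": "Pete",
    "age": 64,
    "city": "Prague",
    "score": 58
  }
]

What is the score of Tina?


Looking up record where name = Tina
Record index: 3
Field 'score' = 50

ANSWER: 50


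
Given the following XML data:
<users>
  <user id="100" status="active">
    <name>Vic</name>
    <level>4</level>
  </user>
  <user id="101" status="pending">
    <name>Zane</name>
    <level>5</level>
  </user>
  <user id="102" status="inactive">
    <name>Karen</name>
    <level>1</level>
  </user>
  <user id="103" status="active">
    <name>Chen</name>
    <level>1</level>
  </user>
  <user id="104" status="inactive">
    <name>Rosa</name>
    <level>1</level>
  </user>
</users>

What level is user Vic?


Finding user: Vic
<level>4</level>

ANSWER: 4


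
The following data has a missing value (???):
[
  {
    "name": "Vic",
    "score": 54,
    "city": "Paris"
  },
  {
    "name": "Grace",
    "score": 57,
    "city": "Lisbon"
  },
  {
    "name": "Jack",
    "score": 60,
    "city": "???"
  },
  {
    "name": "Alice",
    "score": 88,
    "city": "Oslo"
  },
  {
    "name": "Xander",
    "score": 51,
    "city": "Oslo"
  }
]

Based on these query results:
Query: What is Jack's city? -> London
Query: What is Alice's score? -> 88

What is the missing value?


The missing value is Jack's city
From query: Jack's city = London

ANSWER: London


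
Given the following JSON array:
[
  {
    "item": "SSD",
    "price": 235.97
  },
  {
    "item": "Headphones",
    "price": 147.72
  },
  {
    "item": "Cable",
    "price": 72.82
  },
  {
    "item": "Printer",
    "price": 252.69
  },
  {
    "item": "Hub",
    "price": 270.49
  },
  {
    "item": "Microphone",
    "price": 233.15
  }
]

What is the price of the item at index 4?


Array index 4 -> Hub
price = 270.49

ANSWER: 270.49


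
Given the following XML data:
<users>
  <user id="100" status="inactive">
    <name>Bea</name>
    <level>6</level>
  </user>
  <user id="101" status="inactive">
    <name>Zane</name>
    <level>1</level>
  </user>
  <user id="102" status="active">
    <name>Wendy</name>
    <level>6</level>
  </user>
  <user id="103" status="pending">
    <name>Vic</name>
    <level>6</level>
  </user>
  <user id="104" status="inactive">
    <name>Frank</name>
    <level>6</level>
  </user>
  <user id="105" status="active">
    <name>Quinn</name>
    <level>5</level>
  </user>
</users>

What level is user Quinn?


Finding user: Quinn
<level>5</level>

ANSWER: 5


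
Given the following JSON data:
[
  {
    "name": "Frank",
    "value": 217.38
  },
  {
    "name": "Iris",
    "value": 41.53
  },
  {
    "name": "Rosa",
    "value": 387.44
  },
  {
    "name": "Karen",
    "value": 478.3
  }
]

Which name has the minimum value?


Comparing values:
  Frank: 217.38
  Iris: 41.53
  Rosa: 387.44
  Karen: 478.3
Minimum: Iris (41.53)

ANSWER: Iris


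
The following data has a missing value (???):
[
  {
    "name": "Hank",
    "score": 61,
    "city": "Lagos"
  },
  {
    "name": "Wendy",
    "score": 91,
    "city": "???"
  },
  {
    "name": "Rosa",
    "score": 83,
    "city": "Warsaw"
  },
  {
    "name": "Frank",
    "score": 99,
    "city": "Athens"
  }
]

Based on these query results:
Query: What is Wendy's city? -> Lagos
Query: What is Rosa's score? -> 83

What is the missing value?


The missing value is Wendy's city
From query: Wendy's city = Lagos

ANSWER: Lagos


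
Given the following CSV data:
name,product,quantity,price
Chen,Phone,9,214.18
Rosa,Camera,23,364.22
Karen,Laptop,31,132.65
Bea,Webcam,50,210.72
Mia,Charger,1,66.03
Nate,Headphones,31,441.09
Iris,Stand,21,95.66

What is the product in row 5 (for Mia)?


Row 5: Mia
Column 'product' = Charger

ANSWER: Charger


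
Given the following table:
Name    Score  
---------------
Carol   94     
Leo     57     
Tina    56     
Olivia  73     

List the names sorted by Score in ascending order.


Sorting by Score (ascending):
  Tina: 56
  Leo: 57
  Olivia: 73
  Carol: 94


ANSWER: Tina, Leo, Olivia, Carol


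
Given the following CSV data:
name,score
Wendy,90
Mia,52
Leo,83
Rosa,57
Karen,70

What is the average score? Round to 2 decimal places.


Scores: 90, 52, 83, 57, 70
Sum = 352
Count = 5
Average = 352 / 5 = 70.40

ANSWER: 70.40


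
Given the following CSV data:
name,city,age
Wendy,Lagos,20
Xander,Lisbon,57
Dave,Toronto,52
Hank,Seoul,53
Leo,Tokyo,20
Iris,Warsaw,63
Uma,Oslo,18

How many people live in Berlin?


Scanning city column for 'Berlin':
Total matches: 0

ANSWER: 0


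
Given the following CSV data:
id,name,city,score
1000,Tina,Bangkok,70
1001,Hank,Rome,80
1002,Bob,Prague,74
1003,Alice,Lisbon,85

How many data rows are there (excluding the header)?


Counting rows (excluding header):
Header: id,name,city,score
Data rows: 4

ANSWER: 4


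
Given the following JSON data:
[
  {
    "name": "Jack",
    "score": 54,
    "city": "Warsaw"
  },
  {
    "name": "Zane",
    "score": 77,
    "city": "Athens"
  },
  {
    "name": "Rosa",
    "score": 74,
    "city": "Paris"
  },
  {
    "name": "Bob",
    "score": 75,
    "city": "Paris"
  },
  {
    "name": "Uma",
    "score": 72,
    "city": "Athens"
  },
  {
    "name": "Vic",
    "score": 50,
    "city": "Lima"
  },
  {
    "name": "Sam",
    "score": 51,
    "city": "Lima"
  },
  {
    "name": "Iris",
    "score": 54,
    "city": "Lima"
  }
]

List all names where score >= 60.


Filtering records where score >= 60:
  Jack (score=54) -> no
  Zane (score=77) -> YES
  Rosa (score=74) -> YES
  Bob (score=75) -> YES
  Uma (score=72) -> YES
  Vic (score=50) -> no
  Sam (score=51) -> no
  Iris (score=54) -> no


ANSWER: Zane, Rosa, Bob, Uma


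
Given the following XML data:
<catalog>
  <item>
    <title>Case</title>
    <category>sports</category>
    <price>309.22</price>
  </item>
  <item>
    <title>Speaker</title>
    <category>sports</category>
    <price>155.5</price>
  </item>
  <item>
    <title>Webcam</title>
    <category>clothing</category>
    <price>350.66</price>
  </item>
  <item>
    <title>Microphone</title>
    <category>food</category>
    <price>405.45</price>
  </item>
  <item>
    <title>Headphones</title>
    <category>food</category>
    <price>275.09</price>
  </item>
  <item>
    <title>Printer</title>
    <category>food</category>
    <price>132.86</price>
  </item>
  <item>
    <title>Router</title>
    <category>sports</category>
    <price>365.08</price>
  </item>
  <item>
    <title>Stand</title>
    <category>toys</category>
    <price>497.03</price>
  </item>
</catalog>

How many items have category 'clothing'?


Scanning <item> elements for <category>clothing</category>:
  Item 3: Webcam -> MATCH
Count: 1

ANSWER: 1


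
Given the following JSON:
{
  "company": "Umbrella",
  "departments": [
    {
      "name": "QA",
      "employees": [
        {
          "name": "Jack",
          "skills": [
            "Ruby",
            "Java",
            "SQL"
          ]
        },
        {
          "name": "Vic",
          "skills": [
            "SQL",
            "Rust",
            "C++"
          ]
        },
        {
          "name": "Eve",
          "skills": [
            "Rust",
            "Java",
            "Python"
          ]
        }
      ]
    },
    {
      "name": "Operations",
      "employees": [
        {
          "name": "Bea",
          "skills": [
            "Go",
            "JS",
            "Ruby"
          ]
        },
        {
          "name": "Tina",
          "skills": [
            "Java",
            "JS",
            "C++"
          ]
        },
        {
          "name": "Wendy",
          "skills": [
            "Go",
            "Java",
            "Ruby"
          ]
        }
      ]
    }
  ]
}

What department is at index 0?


Path: departments[0].name
Value: QA

ANSWER: QA


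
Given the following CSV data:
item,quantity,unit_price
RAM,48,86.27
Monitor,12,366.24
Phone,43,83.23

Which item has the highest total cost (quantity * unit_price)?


Computing row totals:
  RAM: 4140.96
  Monitor: 4394.88
  Phone: 3578.89
Maximum: Monitor (4394.88)

ANSWER: Monitor


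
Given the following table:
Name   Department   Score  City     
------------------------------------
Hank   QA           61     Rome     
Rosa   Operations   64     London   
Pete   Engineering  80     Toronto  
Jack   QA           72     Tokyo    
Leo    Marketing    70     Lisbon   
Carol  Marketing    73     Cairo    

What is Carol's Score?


Row 6: Carol
Score = 73

ANSWER: 73


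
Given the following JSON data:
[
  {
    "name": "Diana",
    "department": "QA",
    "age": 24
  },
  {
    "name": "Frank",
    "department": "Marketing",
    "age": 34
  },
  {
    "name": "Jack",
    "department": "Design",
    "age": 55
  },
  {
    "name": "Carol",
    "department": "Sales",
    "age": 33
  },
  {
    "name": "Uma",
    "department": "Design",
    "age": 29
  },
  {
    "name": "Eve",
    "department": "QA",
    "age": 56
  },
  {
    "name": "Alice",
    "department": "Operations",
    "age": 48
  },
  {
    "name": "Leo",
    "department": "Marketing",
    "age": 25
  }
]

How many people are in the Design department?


Scanning records for department = Design
  Record 2: Jack
  Record 4: Uma
Count: 2

ANSWER: 2


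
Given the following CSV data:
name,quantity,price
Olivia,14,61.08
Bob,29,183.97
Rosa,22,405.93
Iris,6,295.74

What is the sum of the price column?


Values in 'price' column:
  Row 1: 61.08
  Row 2: 183.97
  Row 3: 405.93
  Row 4: 295.74
Sum = 61.08 + 183.97 + 405.93 + 295.74 = 946.72

ANSWER: 946.72


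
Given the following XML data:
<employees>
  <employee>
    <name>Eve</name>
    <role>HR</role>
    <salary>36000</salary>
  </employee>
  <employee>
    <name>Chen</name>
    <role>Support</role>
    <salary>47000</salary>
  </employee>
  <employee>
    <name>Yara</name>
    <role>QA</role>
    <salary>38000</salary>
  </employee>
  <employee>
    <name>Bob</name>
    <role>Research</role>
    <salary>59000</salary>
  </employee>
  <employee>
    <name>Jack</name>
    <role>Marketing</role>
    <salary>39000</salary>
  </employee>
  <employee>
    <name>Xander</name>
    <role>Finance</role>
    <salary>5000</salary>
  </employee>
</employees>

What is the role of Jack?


Searching for <employee> with <name>Jack</name>
Found at position 5
<role>Marketing</role>

ANSWER: Marketing


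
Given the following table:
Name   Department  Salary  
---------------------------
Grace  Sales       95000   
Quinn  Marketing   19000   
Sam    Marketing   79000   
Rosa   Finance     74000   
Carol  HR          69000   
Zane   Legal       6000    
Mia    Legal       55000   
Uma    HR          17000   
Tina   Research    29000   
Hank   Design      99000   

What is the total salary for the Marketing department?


Marketing department members:
  Quinn: 19000
  Sam: 79000
Total = 19000 + 79000 = 98000

ANSWER: 98000


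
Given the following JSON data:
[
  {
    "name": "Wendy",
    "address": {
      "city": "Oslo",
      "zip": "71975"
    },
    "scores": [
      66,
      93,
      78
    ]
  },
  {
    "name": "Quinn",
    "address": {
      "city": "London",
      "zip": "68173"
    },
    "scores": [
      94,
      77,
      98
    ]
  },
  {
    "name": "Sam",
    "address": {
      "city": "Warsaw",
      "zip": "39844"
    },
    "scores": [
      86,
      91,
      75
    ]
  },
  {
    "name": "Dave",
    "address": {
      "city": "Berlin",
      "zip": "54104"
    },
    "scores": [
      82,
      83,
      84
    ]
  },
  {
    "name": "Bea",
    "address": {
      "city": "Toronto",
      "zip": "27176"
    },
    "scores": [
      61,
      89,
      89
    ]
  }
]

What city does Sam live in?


Path: records[2].address.city
Value: Warsaw

ANSWER: Warsaw


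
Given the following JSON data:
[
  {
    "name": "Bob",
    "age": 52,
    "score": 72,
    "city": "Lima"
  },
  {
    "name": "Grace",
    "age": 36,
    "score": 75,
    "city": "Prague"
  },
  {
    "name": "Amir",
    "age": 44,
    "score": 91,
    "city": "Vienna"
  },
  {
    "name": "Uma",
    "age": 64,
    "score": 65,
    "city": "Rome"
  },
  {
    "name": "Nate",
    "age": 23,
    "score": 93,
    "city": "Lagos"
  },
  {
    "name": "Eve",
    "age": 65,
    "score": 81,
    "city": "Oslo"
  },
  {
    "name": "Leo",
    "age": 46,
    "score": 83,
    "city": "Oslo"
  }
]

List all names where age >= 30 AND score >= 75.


Checking both conditions:
  Bob (age=52, score=72) -> no
  Grace (age=36, score=75) -> YES
  Amir (age=44, score=91) -> YES
  Uma (age=64, score=65) -> no
  Nate (age=23, score=93) -> no
  Eve (age=65, score=81) -> YES
  Leo (age=46, score=83) -> YES


ANSWER: Grace, Amir, Eve, Leo


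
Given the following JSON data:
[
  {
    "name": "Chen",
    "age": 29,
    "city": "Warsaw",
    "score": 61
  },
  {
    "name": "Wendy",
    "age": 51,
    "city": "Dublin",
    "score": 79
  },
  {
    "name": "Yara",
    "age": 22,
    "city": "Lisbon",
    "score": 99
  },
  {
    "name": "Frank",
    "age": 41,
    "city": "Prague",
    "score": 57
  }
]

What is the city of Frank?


Looking up record where name = Frank
Record index: 3
Field 'city' = Prague

ANSWER: Prague


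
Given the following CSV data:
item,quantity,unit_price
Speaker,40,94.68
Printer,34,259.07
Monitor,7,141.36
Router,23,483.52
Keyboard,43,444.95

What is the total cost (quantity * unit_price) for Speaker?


Row: Speaker
quantity = 40
unit_price = 94.68
total = 40 * 94.68 = 3787.2

ANSWER: 3787.2


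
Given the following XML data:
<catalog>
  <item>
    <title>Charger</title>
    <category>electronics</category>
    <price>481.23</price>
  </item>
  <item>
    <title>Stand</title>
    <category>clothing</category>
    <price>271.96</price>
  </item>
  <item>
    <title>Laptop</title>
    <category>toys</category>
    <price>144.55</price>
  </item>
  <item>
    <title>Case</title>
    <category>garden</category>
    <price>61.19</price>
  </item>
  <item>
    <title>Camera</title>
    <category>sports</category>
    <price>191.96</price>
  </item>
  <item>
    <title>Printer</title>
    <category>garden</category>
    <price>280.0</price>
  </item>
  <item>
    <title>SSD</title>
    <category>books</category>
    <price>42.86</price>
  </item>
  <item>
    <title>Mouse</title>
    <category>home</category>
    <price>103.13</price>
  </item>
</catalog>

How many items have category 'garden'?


Scanning <item> elements for <category>garden</category>:
  Item 4: Case -> MATCH
  Item 6: Printer -> MATCH
Count: 2

ANSWER: 2


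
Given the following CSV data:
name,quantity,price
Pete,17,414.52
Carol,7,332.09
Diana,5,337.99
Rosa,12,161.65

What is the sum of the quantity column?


Values in 'quantity' column:
  Row 1: 17
  Row 2: 7
  Row 3: 5
  Row 4: 12
Sum = 17 + 7 + 5 + 12 = 41

ANSWER: 41


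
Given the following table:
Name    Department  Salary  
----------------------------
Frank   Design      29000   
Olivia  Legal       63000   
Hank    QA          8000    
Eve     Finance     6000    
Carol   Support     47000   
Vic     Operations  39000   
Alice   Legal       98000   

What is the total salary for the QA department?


QA department members:
  Hank: 8000
Total = 8000 = 8000

ANSWER: 8000


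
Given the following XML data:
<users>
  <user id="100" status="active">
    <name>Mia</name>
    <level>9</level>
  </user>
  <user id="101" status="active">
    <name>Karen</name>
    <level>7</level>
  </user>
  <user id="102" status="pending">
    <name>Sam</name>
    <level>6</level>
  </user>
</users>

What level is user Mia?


Finding user: Mia
<level>9</level>

ANSWER: 9


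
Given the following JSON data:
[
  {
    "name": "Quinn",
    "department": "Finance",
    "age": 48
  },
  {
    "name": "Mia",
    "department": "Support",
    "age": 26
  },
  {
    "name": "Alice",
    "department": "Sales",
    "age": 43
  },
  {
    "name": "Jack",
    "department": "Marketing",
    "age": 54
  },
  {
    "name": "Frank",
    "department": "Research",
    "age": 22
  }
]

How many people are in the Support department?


Scanning records for department = Support
  Record 1: Mia
Count: 1

ANSWER: 1


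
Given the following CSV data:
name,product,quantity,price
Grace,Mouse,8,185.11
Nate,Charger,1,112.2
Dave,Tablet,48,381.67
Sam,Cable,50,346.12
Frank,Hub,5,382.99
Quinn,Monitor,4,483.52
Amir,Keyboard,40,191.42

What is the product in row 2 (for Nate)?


Row 2: Nate
Column 'product' = Charger

ANSWER: Charger


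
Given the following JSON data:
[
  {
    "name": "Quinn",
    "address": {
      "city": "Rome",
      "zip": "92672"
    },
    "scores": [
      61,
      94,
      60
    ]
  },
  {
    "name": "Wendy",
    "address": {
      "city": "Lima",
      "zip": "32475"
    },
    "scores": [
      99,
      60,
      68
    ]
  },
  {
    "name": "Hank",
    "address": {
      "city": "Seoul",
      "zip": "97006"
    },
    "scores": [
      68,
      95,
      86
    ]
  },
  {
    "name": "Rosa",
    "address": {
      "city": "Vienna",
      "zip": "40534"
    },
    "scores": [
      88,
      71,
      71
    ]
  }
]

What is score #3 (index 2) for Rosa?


Path: records[3].scores[2]
Value: 71

ANSWER: 71


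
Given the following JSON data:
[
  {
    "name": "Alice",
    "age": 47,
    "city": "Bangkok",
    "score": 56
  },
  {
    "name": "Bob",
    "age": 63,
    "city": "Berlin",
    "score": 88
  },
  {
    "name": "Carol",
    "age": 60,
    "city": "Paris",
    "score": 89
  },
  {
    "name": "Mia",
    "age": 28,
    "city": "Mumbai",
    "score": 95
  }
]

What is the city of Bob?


Looking up record where name = Bob
Record index: 1
Field 'city' = Berlin

ANSWER: Berlin


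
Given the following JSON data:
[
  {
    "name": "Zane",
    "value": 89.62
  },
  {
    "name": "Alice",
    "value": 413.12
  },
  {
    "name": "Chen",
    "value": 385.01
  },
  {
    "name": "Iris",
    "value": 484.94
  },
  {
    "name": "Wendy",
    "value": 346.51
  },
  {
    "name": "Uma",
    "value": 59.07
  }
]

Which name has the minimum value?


Comparing values:
  Zane: 89.62
  Alice: 413.12
  Chen: 385.01
  Iris: 484.94
  Wendy: 346.51
  Uma: 59.07
Minimum: Uma (59.07)

ANSWER: Uma


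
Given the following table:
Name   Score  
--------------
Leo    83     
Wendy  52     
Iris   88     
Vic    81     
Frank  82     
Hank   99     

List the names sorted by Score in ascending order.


Sorting by Score (ascending):
  Wendy: 52
  Vic: 81
  Frank: 82
  Leo: 83
  Iris: 88
  Hank: 99


ANSWER: Wendy, Vic, Frank, Leo, Iris, Hank


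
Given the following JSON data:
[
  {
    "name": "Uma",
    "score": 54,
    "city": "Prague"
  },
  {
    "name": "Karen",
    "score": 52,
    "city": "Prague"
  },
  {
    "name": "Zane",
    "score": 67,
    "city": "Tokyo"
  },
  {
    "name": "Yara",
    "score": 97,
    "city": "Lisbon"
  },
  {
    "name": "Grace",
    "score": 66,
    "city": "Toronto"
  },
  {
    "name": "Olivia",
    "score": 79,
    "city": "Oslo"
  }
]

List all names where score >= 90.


Filtering records where score >= 90:
  Uma (score=54) -> no
  Karen (score=52) -> no
  Zane (score=67) -> no
  Yara (score=97) -> YES
  Grace (score=66) -> no
  Olivia (score=79) -> no


ANSWER: Yara


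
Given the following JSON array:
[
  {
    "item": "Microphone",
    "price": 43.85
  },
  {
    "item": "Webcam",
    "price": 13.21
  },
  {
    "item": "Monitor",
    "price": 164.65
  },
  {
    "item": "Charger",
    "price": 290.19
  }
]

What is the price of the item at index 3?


Array index 3 -> Charger
price = 290.19

ANSWER: 290.19


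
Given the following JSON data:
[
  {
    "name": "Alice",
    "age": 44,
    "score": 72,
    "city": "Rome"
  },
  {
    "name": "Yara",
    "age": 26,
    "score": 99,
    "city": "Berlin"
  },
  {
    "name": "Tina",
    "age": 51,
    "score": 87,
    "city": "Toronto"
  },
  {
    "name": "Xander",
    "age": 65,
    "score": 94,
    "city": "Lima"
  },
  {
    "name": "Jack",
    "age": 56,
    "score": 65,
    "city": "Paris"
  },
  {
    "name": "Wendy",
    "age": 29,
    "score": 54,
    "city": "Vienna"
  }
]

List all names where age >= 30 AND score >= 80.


Checking both conditions:
  Alice (age=44, score=72) -> no
  Yara (age=26, score=99) -> no
  Tina (age=51, score=87) -> YES
  Xander (age=65, score=94) -> YES
  Jack (age=56, score=65) -> no
  Wendy (age=29, score=54) -> no


ANSWER: Tina, Xander


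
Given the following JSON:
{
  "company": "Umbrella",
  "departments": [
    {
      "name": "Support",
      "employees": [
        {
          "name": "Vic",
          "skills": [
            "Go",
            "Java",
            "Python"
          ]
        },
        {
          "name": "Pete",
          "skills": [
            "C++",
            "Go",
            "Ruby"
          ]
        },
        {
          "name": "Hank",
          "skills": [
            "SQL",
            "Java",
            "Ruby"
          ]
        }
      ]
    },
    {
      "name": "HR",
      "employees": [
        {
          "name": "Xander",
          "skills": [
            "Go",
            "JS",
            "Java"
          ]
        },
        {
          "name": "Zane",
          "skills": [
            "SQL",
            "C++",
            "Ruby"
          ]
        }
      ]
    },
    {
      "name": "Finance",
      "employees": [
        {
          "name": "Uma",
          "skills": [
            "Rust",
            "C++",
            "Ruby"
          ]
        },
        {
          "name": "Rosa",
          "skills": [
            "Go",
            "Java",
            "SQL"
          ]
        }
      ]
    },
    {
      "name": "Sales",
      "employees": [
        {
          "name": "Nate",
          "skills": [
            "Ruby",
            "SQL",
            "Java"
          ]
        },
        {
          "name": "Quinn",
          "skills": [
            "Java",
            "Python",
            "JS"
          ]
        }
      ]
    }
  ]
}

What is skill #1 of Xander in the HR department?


Path: departments[1].employees[0].skills[0]
Value: Go

ANSWER: Go


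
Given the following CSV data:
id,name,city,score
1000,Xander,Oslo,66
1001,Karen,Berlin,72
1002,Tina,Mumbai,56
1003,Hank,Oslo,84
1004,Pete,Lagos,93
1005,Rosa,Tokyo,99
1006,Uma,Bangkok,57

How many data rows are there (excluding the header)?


Counting rows (excluding header):
Header: id,name,city,score
Data rows: 7

ANSWER: 7


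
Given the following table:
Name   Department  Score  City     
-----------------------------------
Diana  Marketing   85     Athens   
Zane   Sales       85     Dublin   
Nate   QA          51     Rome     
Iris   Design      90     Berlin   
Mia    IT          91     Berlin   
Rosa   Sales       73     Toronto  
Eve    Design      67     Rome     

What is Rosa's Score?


Row 6: Rosa
Score = 73

ANSWER: 73


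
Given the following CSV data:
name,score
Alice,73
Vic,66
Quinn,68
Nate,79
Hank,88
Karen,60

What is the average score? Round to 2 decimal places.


Scores: 73, 66, 68, 79, 88, 60
Sum = 434
Count = 6
Average = 434 / 6 = 72.33

ANSWER: 72.33


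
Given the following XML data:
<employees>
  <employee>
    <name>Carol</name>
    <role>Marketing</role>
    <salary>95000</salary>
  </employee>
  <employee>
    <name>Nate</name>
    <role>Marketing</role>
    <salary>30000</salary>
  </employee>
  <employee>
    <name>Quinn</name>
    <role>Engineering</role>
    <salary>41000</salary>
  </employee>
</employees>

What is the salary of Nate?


Searching for <employee> with <name>Nate</name>
Found at position 2
<salary>30000</salary>

ANSWER: 30000


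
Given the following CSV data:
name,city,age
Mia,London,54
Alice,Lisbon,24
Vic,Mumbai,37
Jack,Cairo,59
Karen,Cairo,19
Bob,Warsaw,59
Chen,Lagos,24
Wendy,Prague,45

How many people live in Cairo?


Scanning city column for 'Cairo':
  Row 4: Jack -> MATCH
  Row 5: Karen -> MATCH
Total matches: 2

ANSWER: 2


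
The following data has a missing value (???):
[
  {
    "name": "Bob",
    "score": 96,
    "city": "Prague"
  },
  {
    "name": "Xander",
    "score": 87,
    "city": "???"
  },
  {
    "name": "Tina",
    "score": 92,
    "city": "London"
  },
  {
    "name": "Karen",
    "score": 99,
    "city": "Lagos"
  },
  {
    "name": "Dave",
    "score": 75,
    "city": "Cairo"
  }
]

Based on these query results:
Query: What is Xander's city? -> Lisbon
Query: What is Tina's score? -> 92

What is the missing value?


The missing value is Xander's city
From query: Xander's city = Lisbon

ANSWER: Lisbon


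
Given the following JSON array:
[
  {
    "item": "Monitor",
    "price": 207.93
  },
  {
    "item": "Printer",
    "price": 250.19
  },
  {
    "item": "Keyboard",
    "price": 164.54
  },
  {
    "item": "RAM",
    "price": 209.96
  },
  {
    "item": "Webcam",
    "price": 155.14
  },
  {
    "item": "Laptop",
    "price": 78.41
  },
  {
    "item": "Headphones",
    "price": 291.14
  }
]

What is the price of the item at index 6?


Array index 6 -> Headphones
price = 291.14

ANSWER: 291.14


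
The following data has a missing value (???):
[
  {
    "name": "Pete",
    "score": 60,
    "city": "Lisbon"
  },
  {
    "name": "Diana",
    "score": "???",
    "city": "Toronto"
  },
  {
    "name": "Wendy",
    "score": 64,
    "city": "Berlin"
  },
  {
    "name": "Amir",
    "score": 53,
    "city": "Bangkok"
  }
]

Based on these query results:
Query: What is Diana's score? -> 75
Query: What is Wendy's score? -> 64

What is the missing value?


The missing value is Diana's score
From query: Diana's score = 75

ANSWER: 75


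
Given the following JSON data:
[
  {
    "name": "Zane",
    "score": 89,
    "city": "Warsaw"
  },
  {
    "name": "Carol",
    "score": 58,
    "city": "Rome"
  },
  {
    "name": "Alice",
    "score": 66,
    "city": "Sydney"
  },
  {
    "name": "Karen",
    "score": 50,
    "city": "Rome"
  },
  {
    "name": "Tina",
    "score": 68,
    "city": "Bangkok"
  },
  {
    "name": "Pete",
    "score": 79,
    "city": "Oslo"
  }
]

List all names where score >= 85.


Filtering records where score >= 85:
  Zane (score=89) -> YES
  Carol (score=58) -> no
  Alice (score=66) -> no
  Karen (score=50) -> no
  Tina (score=68) -> no
  Pete (score=79) -> no


ANSWER: Zane


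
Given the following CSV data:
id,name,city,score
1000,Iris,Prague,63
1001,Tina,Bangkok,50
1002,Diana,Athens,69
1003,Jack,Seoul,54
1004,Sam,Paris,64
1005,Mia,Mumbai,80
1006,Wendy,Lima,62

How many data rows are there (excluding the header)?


Counting rows (excluding header):
Header: id,name,city,score
Data rows: 7

ANSWER: 7


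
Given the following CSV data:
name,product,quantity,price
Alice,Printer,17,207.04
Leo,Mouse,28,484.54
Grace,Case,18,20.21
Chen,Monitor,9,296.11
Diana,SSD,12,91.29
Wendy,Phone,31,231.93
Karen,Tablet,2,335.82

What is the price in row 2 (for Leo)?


Row 2: Leo
Column 'price' = 484.54

ANSWER: 484.54


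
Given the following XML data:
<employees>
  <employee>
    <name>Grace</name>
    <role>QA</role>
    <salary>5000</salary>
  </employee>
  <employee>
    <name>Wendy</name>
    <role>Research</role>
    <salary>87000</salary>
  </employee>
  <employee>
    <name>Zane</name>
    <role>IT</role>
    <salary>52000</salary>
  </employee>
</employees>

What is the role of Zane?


Searching for <employee> with <name>Zane</name>
Found at position 3
<role>IT</role>

ANSWER: IT


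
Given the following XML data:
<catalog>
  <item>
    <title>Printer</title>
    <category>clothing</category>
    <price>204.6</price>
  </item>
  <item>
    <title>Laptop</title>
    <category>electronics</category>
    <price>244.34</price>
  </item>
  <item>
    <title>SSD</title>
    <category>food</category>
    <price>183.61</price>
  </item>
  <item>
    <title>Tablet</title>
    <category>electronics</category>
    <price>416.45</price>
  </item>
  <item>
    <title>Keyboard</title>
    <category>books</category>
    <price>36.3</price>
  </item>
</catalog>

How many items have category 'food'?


Scanning <item> elements for <category>food</category>:
  Item 3: SSD -> MATCH
Count: 1

ANSWER: 1


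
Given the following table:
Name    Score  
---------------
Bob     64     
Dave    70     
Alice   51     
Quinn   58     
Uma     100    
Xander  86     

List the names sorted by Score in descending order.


Sorting by Score (descending):
  Uma: 100
  Xander: 86
  Dave: 70
  Bob: 64
  Quinn: 58
  Alice: 51


ANSWER: Uma, Xander, Dave, Bob, Quinn, Alice


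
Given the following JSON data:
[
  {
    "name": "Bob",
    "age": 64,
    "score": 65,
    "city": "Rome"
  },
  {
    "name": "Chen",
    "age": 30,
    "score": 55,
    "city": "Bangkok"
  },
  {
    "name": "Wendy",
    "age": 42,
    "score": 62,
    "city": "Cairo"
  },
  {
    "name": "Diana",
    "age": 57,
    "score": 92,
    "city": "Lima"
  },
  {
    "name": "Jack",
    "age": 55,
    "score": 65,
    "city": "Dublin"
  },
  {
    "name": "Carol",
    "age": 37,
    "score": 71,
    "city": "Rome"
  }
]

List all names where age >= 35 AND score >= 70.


Checking both conditions:
  Bob (age=64, score=65) -> no
  Chen (age=30, score=55) -> no
  Wendy (age=42, score=62) -> no
  Diana (age=57, score=92) -> YES
  Jack (age=55, score=65) -> no
  Carol (age=37, score=71) -> YES


ANSWER: Diana, Carol


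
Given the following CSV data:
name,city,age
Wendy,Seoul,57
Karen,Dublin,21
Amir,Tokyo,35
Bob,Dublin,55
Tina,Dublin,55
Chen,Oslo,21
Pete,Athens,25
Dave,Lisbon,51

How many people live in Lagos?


Scanning city column for 'Lagos':
Total matches: 0

ANSWER: 0


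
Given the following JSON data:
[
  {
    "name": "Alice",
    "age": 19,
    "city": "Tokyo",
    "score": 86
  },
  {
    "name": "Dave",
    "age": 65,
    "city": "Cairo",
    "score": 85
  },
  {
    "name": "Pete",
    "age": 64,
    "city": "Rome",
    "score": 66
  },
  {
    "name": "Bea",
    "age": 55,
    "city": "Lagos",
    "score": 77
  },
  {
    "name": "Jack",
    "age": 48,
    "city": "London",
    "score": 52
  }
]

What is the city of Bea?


Looking up record where name = Bea
Record index: 3
Field 'city' = Lagos

ANSWER: Lagos


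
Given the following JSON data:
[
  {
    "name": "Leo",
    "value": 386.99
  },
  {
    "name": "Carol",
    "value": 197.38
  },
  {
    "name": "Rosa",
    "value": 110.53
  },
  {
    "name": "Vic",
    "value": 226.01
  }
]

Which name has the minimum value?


Comparing values:
  Leo: 386.99
  Carol: 197.38
  Rosa: 110.53
  Vic: 226.01
Minimum: Rosa (110.53)

ANSWER: Rosa


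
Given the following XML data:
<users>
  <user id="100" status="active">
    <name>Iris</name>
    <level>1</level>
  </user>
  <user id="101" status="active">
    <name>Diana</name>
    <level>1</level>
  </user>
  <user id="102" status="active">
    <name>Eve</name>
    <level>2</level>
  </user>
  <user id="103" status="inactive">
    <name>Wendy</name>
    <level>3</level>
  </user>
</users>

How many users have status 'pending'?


Counting users with status='pending':
Count: 0

ANSWER: 0


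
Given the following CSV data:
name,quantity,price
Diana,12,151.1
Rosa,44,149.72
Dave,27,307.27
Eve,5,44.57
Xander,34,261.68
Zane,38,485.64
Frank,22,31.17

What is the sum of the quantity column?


Values in 'quantity' column:
  Row 1: 12
  Row 2: 44
  Row 3: 27
  Row 4: 5
  Row 5: 34
  Row 6: 38
  Row 7: 22
Sum = 12 + 44 + 27 + 5 + 34 + 38 + 22 = 182

ANSWER: 182


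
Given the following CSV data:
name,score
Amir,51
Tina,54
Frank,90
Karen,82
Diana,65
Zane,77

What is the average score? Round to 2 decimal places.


Scores: 51, 54, 90, 82, 65, 77
Sum = 419
Count = 6
Average = 419 / 6 = 69.83

ANSWER: 69.83


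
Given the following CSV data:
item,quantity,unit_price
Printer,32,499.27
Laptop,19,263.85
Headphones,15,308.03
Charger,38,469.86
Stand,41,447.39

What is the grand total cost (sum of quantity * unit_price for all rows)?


Computing row totals:
  Printer: 32 * 499.27 = 15976.64
  Laptop: 19 * 263.85 = 5013.15
  Headphones: 15 * 308.03 = 4620.45
  Charger: 38 * 469.86 = 17854.68
  Stand: 41 * 447.39 = 18342.99
Grand total = 15976.64 + 5013.15 + 4620.45 + 17854.68 + 18342.99 = 61807.91

ANSWER: 61807.91


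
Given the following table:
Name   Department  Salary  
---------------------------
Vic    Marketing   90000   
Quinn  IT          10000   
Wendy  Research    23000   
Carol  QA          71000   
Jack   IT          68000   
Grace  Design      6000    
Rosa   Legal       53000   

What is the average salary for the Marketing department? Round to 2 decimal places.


Marketing department members:
  Vic: 90000
Sum = 90000
Count = 1
Average = 90000 / 1 = 90000.00

ANSWER: 90000.00


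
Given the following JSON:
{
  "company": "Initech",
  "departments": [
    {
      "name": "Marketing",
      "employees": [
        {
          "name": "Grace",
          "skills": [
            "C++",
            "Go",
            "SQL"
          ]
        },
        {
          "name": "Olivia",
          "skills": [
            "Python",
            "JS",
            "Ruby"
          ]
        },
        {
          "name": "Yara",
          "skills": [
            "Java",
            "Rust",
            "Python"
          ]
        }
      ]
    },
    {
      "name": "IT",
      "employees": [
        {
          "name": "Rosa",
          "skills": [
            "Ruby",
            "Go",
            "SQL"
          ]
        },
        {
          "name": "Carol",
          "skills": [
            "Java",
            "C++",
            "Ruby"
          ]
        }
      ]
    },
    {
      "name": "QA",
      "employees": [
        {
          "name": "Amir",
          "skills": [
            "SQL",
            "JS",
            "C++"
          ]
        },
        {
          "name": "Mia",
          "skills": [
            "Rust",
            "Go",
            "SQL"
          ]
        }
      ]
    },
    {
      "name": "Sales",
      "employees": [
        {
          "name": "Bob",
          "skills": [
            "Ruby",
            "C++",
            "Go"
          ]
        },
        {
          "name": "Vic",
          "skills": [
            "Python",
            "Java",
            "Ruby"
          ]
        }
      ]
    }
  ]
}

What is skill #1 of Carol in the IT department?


Path: departments[1].employees[1].skills[0]
Value: Java

ANSWER: Java


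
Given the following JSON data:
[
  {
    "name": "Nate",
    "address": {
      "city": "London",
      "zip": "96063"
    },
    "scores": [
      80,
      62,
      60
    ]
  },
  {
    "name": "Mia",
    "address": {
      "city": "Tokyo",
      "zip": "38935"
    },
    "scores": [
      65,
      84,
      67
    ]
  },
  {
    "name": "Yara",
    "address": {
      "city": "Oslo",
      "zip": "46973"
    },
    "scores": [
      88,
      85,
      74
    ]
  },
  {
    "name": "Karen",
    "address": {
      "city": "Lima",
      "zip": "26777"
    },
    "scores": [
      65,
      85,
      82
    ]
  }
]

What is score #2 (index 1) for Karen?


Path: records[3].scores[1]
Value: 85

ANSWER: 85


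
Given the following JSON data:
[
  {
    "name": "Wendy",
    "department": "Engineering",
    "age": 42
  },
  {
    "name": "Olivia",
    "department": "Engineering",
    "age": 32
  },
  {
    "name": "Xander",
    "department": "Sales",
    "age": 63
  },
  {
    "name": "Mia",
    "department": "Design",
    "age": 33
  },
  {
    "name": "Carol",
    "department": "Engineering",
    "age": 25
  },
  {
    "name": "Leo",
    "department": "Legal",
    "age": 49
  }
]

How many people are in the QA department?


Scanning records for department = QA
  No matches found
Count: 0

ANSWER: 0


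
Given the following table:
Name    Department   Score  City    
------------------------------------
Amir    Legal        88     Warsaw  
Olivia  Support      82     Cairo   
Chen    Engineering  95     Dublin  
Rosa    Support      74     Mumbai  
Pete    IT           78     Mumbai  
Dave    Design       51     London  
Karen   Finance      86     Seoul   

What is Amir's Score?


Row 1: Amir
Score = 88

ANSWER: 88


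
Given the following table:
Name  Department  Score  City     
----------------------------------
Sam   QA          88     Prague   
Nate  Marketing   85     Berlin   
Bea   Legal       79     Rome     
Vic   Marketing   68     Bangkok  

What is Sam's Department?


Row 1: Sam
Department = QA

ANSWER: QA


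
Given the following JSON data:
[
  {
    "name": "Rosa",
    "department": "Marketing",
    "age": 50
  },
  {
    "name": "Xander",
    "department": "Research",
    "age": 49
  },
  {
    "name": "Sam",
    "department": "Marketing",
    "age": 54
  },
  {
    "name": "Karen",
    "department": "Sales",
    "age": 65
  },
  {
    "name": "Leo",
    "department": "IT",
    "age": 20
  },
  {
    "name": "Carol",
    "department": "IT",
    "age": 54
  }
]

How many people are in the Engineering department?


Scanning records for department = Engineering
  No matches found
Count: 0

ANSWER: 0


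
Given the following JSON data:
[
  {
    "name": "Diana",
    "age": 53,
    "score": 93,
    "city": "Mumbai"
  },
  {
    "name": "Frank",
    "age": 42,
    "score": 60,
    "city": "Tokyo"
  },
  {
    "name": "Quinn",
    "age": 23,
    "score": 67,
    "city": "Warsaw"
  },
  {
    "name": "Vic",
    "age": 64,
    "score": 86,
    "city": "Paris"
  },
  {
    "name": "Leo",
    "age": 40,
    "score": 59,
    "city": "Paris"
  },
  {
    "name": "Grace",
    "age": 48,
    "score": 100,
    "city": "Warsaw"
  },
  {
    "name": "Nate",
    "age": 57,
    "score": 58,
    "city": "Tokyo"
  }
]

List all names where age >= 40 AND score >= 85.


Checking both conditions:
  Diana (age=53, score=93) -> YES
  Frank (age=42, score=60) -> no
  Quinn (age=23, score=67) -> no
  Vic (age=64, score=86) -> YES
  Leo (age=40, score=59) -> no
  Grace (age=48, score=100) -> YES
  Nate (age=57, score=58) -> no


ANSWER: Diana, Vic, Grace


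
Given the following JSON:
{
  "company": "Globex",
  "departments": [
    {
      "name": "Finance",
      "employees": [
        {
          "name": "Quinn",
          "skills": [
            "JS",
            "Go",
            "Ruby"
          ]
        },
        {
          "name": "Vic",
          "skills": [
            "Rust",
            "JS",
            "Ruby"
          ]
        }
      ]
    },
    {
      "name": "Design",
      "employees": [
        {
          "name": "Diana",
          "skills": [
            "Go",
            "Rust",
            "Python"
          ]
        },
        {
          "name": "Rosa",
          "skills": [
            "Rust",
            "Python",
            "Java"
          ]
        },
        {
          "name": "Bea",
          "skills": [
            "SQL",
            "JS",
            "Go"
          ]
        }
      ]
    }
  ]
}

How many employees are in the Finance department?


Path: departments[0].employees
Count: 2

ANSWER: 2


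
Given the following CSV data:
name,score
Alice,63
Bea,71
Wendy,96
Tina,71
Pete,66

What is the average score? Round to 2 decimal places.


Scores: 63, 71, 96, 71, 66
Sum = 367
Count = 5
Average = 367 / 5 = 73.40

ANSWER: 73.40


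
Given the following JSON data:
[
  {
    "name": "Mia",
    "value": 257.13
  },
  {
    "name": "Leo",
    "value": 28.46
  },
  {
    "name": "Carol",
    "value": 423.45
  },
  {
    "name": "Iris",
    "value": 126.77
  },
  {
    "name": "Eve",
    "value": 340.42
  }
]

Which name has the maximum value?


Comparing values:
  Mia: 257.13
  Leo: 28.46
  Carol: 423.45
  Iris: 126.77
  Eve: 340.42
Maximum: Carol (423.45)

ANSWER: Carol


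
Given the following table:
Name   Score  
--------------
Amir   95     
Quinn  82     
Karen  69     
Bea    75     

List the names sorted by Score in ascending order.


Sorting by Score (ascending):
  Karen: 69
  Bea: 75
  Quinn: 82
  Amir: 95


ANSWER: Karen, Bea, Quinn, Amir
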